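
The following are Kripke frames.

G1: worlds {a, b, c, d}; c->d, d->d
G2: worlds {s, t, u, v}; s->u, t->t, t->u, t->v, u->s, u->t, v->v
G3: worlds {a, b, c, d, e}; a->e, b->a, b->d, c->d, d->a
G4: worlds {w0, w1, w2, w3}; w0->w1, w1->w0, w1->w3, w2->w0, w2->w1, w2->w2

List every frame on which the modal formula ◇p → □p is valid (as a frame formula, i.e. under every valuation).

The schema corresponds to partial functionality: ∀x ∀y ∀z (Rxy ∧ Rxz → y = z).
G1: holds.
G2: fails — t sees both t and u.
G3: fails — b sees both a and d.
G4: fails — w1 sees both w0 and w3.
Valid on: G1.

G1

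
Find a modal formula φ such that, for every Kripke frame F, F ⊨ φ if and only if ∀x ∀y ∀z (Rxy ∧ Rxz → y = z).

The condition is partial functionality. The CD schema ◇r → □r defines it.
Suppose ◇r→□r is valid. Take Rxy, Rxz and set V(r)={y}. Then ◇r at x, so □r at x, so r at z, i.e. z=y.

◇r → □r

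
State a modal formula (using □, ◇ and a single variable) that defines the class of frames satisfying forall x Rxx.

This is reflexivity; the standard corresponding axiom is T: □q → q.
Suppose □q→q is valid. At any x set V(q)={w : Rxw}. Then □q holds at x, so q holds at x, i.e. Rxx.

□q → q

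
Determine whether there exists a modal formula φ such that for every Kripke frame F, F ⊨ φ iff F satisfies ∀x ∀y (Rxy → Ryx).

Definable; p → □◇p defines it

Yes: it is symmetry, defined by the B schema p → □◇p.
Suppose p→□◇p is valid. Take Rxy and set V(p)={x}. Then p at x, so □◇p at x, so ◇p at y, so some z with Ryz has p; z=x, i.e. Ryx.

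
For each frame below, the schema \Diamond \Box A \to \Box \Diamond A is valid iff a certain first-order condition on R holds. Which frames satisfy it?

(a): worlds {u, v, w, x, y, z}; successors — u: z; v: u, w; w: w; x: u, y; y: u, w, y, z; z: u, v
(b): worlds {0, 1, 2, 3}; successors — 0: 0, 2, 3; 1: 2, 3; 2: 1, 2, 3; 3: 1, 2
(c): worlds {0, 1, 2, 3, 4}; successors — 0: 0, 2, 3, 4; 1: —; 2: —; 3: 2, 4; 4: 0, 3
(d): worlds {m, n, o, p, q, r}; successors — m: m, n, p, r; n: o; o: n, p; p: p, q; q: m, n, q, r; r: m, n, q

(b)

Frame correspondent (Sahlqvist): \forall x \forall y \forall z (Rxy \wedge Rxz \to \exists w (Ryw \wedge Rzw)) — i.e. convergence.
(a): fails — Rvw and Rvu but w and u have no common successor.
(b): condition met.
(c): fails — R00 and R02 but 0 and 2 have no common successor.
(d): fails — Rmr and Rmn but r and n have no common successor.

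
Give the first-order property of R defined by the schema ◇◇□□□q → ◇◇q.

This is a Sahlqvist (Geach-type) schema ◇^2□^3q → □^0◇^2q.
Minimal-valuation argument: fix x; take any y with xR^2y and any z with xR^0z. Set V(q) to the set of worlds R-reachable from y in exactly 3 steps. Then □^3q holds at y, so the antecedent holds at x; validity forces ◇^2q at z, giving a w with zR^2w and yR^3w.
First-order correspondent: ∀x ∀y (xR²y → ∃w (yR³w ∧ xR²w)).

∀x ∀y (xR²y → ∃w (yR³w ∧ xR²w))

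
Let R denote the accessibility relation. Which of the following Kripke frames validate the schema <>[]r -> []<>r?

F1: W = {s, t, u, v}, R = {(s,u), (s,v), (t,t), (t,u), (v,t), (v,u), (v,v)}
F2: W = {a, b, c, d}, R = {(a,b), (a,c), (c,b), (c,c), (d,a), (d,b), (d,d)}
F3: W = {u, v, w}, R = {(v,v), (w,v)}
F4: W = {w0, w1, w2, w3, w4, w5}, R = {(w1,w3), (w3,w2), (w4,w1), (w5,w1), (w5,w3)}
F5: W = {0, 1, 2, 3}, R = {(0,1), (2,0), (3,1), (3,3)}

F3

This is the axiom for convergence; its first-order frame correspondent is forall x forall y forall z (Rxy & Rxz -> exists w (Ryw & Rzw)).
F1: fails — Rsv and Rsu but v and u have no common successor.
F2: fails — Rab and Rab but b and b have no common successor.
F3: holds.
F4: fails — Rw3w2 and Rw3w2 but w2 and w2 have no common successor.
F5: fails — R01 and R01 but 1 and 1 have no common successor.
Valid on: F3.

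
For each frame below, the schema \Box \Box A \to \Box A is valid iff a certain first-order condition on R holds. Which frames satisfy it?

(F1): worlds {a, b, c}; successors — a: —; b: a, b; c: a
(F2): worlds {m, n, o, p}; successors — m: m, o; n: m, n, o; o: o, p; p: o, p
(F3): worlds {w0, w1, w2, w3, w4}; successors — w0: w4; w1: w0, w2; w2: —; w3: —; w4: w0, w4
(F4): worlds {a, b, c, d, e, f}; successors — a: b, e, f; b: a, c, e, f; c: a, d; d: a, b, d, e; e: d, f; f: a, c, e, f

(F2)

This is the axiom for density; its first-order frame correspondent is \forall x \forall y (Rxy \to \exists z (Rxz \wedge Rzy)).
(F1): fails — Rca but no z with Rcz and Rza.
(F2): ✓.
(F3): fails — Rw1w2 but no z with Rw1z and Rzw2.
(F4): fails — Rab but no z with Raz and Rzb.
Valid on: (F2).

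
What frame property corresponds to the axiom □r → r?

reflexivity

Suppose □r→r is valid. At any x set V(r)={w : Rxw}. Then □r holds at x, so r holds at x, i.e. Rxx.
The converse is a direct semantic check.
So the correspondent is reflexivity.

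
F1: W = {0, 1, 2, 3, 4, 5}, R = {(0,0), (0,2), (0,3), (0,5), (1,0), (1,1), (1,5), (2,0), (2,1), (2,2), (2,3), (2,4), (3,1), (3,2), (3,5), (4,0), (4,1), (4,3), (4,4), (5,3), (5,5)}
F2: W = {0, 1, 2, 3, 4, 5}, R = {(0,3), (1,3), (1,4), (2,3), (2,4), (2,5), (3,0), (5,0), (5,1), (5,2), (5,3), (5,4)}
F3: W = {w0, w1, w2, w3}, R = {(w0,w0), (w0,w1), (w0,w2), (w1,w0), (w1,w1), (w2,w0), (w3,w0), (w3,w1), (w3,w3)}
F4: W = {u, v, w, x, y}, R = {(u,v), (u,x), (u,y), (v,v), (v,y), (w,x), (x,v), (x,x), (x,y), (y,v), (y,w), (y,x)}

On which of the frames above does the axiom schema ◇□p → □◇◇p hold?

F1, F3, F4

The schema corresponds to a generalized confluence (Geach) condition: ∀x ∀y ∀z ((xRy ∧ xRz) → ∃w (yRw ∧ zR²w)).
F1: condition met.
F2: fails — 0R3, 0R3 but no w with 3Rw and 3R²w.
F3: condition met.
F4: condition met.
Valid on: F1, F3, F4.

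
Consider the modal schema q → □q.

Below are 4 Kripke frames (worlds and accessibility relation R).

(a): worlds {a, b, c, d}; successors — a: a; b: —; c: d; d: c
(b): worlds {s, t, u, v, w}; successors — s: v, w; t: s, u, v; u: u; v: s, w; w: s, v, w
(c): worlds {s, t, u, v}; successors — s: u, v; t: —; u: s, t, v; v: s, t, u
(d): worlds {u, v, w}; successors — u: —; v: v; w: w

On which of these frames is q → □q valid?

This is the axiom for a generalized confluence (Geach) condition; its first-order frame correspondent is ∀x ∀z (xRz → ∃w (x = w ∧ z = w)).
(a): fails — cRd but c ≠ d.
(b): fails — sRv but s ≠ v.
(c): fails — sRu but s ≠ u.
(d): ✓.

(d)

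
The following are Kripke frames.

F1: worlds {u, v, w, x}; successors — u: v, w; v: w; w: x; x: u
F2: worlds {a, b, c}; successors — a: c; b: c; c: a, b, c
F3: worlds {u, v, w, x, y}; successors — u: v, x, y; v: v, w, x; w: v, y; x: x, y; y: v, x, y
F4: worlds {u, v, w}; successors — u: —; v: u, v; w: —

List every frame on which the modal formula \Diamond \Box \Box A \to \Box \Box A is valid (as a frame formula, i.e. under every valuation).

F2

This is the axiom for a generalized confluence (Geach) condition; its first-order frame correspondent is \forall x \forall y \forall z ((xRy \wedge x R^2 z) \to \exists w (y R^2 w \wedge z = w)).
F1: fails — uRv, uR²w but no t with vR²t and w=t.
F2: holds.
F3: fails — uRx, uR²w but no t with xR²t and w=t.
F4: fails — vRu, vR²u but no t with uR²t and u=t.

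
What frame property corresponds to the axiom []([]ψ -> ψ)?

Suppose □(□ψ→ψ) is valid. Take Rxy and set V(ψ)={w : Ryw}. Then at y, □ψ holds; since □(□ψ→ψ) at x, □ψ→ψ at y, so ψ at y, i.e. Ryy.

Shift-reflexivity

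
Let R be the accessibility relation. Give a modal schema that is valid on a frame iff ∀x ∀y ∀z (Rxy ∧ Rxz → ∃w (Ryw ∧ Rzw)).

This is convergence; the standard corresponding axiom is .2: ◇□q → □◇q.
Suppose ◇□q→□◇q is valid. Take Rxy, Rxz and set V(q)={w : Ryw}. Then □q at y so ◇□q at x, so □◇q at x, so ◇q at z, giving w with Rzw and Ryw.

◇□q → □◇q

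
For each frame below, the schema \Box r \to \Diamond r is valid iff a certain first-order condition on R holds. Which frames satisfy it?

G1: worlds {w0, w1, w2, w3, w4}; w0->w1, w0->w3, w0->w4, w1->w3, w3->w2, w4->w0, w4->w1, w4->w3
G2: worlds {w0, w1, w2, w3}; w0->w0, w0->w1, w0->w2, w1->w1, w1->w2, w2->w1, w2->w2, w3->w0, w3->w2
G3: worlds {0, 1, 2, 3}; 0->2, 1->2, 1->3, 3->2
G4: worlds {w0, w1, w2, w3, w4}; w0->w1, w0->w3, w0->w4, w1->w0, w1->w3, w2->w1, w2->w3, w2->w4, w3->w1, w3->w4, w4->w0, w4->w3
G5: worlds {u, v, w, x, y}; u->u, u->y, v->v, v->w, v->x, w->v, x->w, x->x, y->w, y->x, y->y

This is the axiom for seriality; its first-order frame correspondent is \forall x \exists y Rxy.
G1: fails — world w2 has no successor.
G2: satisfies the condition.
G3: fails — world 2 has no successor.
G4: satisfies the condition.
G5: satisfies the condition.
Valid on: G2, G4, G5.

G2, G4, G5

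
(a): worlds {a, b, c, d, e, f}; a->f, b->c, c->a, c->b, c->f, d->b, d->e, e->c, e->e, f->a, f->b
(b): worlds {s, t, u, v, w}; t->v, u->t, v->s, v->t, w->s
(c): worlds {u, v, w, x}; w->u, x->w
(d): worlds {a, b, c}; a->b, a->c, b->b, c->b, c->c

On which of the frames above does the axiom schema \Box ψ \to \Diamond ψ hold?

(a), (d)

The schema corresponds to seriality: \forall x \exists y Rxy.
(a): holds.
(b): fails — world s has no successor.
(c): fails — world u has no successor.
(d): holds.
Valid on: (a), (d).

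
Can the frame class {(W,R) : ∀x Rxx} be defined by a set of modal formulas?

Yes — defined by □p → p

Yes: it is reflexivity, defined by the T schema □p → p.
Suppose □p→p is valid. At any x set V(p)={w : Rxw}. Then □p holds at x, so p holds at x, i.e. Rxx.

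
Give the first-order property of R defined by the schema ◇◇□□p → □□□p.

∀x ∀y ∀z ((xR²y ∧ xR³z) → ∃w (yR²w ∧ z = w))

This is a Sahlqvist (Geach-type) schema ◇^2□^2p → □^3◇^0p.
Minimal-valuation argument: fix x; take any y with xR^2y and any z with xR^3z. Set V(p) to the set of worlds R-reachable from y in exactly 2 steps. Then □^2p holds at y, so the antecedent holds at x; validity forces ◇^0p at z, giving a w with zR^0w and yR^2w.
First-order correspondent: ∀x ∀y ∀z ((xR²y ∧ xR³z) → ∃w (yR²w ∧ z = w)).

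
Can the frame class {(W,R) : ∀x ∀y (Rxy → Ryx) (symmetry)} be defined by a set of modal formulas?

This is a Sahlqvist condition; the B axiom r → □◇r defines it.

Yes — defined by r → □◇r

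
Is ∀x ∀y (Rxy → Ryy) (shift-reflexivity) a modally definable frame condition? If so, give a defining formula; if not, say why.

Yes, by □(□r → r)

The condition is shift-reflexivity. A defining modal formula is □(□r → r).
Suppose □(□r→r) is valid. Take Rxy and set V(r)={w : Ryw}. Then at y, □r holds; since □(□r→r) at x, □r→r at y, so r at y, i.e. Ryy.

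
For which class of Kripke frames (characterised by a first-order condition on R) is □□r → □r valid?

Density

Suppose □□r→□r is valid. Take Rxy and set V(r)={w : xR²w}. Then □□r at x, so □r at x, so r at y, i.e. ∃z(Rxz∧Rzy).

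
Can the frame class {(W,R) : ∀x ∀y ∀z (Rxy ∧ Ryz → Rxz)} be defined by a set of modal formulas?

Yes — defined by □p → □□p

Yes: it is transitivity, defined by the 4 schema □p → □□p.
Suppose □p→□□p is valid. Take Rxy, Ryz and set V(p)={w : Rxw}. Then □p at x, so □□p at x, so □p at y, so p at z, i.e. Rxz.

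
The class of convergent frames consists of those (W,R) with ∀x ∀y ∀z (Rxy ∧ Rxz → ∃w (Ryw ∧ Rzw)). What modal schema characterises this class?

◇□p → □◇p

The condition is convergence. The .2 schema ◇□p → □◇p defines it.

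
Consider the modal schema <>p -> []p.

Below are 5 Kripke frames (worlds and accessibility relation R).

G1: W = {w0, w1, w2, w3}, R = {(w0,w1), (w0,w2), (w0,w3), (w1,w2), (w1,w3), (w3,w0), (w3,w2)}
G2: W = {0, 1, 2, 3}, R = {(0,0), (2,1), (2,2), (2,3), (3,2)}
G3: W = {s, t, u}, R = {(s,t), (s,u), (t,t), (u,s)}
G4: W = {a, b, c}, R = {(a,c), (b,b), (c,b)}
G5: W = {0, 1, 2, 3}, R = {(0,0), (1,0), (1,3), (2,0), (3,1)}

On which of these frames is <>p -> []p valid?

G4

This is the axiom for partial functionality; its first-order frame correspondent is forall x forall y forall z (Rxy & Rxz -> y = z).
G1: fails — w0 sees both w1 and w2.
G2: fails — 2 sees both 1 and 2.
G3: fails — s sees both t and u.
G4: ✓.
G5: fails — 1 sees both 0 and 3.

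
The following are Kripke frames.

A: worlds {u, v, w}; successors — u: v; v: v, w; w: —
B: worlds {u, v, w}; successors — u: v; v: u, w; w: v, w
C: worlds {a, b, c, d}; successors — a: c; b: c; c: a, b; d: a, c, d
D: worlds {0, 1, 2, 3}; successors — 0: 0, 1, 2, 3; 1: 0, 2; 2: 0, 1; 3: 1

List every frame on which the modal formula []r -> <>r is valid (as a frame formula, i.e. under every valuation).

This is the axiom for seriality; its first-order frame correspondent is forall x exists y Rxy.
A: fails — world w has no successor.
B: ✓.
C: ✓.
D: ✓.
Valid on: B, C, D.

B, C, D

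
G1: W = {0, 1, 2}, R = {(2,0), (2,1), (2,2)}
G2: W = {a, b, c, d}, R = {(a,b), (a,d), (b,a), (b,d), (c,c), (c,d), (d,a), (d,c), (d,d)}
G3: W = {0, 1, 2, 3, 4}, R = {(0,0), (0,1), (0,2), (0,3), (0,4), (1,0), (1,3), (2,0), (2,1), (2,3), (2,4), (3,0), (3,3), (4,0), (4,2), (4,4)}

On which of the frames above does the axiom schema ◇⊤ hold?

The schema corresponds to seriality: ∀x ∃y Rxy.
G1: fails — world 0 has no successor.
G2: ✓.
G3: ✓.
Valid on: G2, G3.

G2, G3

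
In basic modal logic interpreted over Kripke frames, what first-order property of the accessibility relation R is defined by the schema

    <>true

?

◇⊤ holds at w iff w has a successor, so frame-validity of ◇⊤ is exactly seriality. Equivalently via □r → ◇r:
Suppose □r→◇r is valid. At any x set V(r)=W. Then □r at x, so ◇r at x, so x has a successor.

Seriality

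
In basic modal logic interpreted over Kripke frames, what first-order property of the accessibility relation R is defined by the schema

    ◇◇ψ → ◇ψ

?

Equivalently (dual form): □ψ → □□ψ.
Suppose □ψ→□□ψ is valid. Take Rxy, Ryz and set V(ψ)={w : Rxw}. Then □ψ at x, so □□ψ at x, so □ψ at y, so ψ at z, i.e. Rxz.
The converse is a direct semantic check.
So the correspondent is transitivity.

transitivity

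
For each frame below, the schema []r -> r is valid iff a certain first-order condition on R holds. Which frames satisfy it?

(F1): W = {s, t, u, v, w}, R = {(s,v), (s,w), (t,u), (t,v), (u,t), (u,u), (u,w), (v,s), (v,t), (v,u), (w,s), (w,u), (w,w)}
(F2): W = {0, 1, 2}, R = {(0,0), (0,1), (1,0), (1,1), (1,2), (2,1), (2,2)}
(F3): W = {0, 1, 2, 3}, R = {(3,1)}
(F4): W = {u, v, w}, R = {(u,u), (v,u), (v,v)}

The schema corresponds to reflexivity: forall x Rxx.
(F1): fails — world s does not see itself.
(F2): holds.
(F3): fails — world 0 does not see itself.
(F4): fails — world w does not see itself.

(F2)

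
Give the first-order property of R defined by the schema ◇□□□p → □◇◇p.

This is a Sahlqvist (Geach-type) schema ◇^1□^3p → □^1◇^2p.
Minimal-valuation argument: fix x; take any y with xR^1y and any z with xR^1z. Set V(p) to the set of worlds R-reachable from y in exactly 3 steps. Then □^3p holds at y, so the antecedent holds at x; validity forces ◇^2p at z, giving a w with zR^2w and yR^3w.
First-order correspondent: ∀x ∀y ∀z ((xRy ∧ xRz) → ∃w (yR³w ∧ zR²w)).

∀x ∀y ∀z ((xRy ∧ xRz) → ∃w (yR³w ∧ zR²w))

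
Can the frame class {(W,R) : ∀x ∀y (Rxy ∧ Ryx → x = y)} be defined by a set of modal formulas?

Not modally definable

If a class were modally definable it would be closed under surjective bounded morphisms (Goldblatt–Thomason).
The 6-cycle (worlds s,t,u,v,w,x with s→t→u→v→w→x→s) is antisymmetric. Sending even-indexed worlds to • and odd-indexed worlds to ∘ is a surjective bounded morphism onto the two-world frame with •↔∘, which is not antisymmetric.
So the class is not modally definable.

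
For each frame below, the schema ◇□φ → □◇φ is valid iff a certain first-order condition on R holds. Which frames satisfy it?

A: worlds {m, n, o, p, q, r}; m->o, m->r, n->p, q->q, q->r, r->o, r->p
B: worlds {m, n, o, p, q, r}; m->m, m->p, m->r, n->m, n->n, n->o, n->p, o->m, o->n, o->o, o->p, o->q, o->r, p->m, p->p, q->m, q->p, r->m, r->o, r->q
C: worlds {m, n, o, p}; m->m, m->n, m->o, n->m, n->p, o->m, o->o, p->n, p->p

B, C

The schema corresponds to convergence: ∀x ∀y ∀z (Rxy ∧ Rxz → ∃w (Ryw ∧ Rzw)).
A: fails — Rmr and Rmo but r and o have no common successor.
B: satisfies the condition.
C: satisfies the condition.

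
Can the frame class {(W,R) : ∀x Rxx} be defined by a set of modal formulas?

Yes: it is reflexivity, defined by the T schema □q → q.
Suppose □q→q is valid. At any x set V(q)={w : Rxw}. Then □q holds at x, so q holds at x, i.e. Rxx.

Yes — defined by □q → q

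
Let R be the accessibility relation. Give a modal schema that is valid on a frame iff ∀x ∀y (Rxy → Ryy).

□(□ψ → ψ)

The condition is shift-reflexivity. The T□ schema □(□ψ → ψ) defines it.
Suppose □(□ψ→ψ) is valid. Take Rxy and set V(ψ)={w : Ryw}. Then at y, □ψ holds; since □(□ψ→ψ) at x, □ψ→ψ at y, so ψ at y, i.e. Ryy.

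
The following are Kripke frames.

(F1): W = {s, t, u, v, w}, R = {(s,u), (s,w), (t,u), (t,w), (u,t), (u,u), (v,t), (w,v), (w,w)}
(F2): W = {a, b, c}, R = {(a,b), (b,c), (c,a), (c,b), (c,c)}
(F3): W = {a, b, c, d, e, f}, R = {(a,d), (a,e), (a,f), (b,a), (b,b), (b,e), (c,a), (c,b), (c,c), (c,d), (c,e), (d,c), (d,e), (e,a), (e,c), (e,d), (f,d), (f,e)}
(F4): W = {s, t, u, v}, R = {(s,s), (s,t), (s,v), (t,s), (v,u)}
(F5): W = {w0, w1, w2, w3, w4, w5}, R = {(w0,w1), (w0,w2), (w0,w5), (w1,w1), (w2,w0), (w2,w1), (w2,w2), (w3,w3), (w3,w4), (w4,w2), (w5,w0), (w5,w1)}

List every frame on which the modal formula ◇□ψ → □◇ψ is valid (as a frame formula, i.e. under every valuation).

This is the axiom for convergence; its first-order frame correspondent is ∀x ∀y ∀z (Rxy ∧ Rxz → ∃w (Ryw ∧ Rzw)).
(F1): fails — Rsw and Rsu but w and u have no common successor.
(F2): fails — Rcb and Rca but b and a have no common successor.
(F3): satisfies the condition.
(F4): fails — Rsv and Rss but v and s have no common successor.
(F5): fails — Rw3w3 and Rw3w4 but w3 and w4 have no common successor.
Valid on: (F3).

(F3)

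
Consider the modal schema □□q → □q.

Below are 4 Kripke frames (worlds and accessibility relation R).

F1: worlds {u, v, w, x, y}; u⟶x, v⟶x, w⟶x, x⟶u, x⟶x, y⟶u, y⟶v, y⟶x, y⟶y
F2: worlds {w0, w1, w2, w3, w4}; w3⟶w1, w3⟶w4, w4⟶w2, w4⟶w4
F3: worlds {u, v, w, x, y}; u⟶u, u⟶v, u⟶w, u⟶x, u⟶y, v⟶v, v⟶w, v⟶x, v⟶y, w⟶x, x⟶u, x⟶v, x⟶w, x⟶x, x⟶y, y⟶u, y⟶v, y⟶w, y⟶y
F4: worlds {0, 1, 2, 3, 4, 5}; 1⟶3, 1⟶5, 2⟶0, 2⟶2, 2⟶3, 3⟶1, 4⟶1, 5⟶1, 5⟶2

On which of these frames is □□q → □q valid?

F1, F3

This is the axiom for density; its first-order frame correspondent is ∀x ∀y (Rxy → ∃z (Rxz ∧ Rzy)).
F1: ✓.
F2: fails — Rw3w1 but no z with Rw3z and Rzw1.
F3: ✓.
F4: fails — R31 but no z with R3z and Rz1.
Valid on: F1, F3.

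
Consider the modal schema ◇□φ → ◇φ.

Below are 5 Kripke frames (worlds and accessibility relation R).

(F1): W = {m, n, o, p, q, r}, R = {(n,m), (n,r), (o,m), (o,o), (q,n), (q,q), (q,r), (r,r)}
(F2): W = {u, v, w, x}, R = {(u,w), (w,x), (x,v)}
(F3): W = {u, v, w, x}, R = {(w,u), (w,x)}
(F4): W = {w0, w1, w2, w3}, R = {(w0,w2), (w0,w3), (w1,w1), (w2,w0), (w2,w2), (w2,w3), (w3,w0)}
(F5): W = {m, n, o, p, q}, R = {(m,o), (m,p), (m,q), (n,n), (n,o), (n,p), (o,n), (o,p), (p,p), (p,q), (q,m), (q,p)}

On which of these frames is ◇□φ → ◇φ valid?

This is the axiom for a generalized confluence (Geach) condition; its first-order frame correspondent is ∀x ∀y (xRy → ∃w (yRw ∧ xRw)).
(F1): fails — nRm but no w with mRw and nRw.
(F2): fails — uRw but no t with wRt and uRt.
(F3): fails — wRu but no t with uRt and wRt.
(F4): fails — w0Rw3 but no w with w3Rw and w0Rw.
(F5): satisfies the condition.
Valid on: (F5).

(F5)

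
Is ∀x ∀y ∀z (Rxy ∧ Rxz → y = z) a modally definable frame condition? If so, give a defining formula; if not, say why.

Yes: it is partial functionality, defined by the CD schema ◇p → □p.

Yes — defined by ◇p → □p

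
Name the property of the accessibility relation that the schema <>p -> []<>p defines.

Suppose ◇p→□◇p is valid. Take Rxy, Rxz and set V(p)={y}. Then ◇p at x, so □◇p at x, so ◇p at z, so some w with Rzw has p; w=y, i.e. Rzy. By symmetry of the argument, Ryz.

the Euclidean property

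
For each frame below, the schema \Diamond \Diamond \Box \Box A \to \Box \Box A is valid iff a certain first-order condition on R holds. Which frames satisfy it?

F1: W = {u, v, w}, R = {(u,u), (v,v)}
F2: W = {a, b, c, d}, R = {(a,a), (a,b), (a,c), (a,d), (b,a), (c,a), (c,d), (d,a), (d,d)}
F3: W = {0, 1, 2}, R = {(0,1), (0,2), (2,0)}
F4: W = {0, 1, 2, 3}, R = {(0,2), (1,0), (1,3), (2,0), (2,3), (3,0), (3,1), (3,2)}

F1, F2

The schema corresponds to a generalized confluence (Geach) condition: \forall x \forall y \forall z ((x R^2 y \wedge x R^2 z) \to \exists w (y R^2 w \wedge z = w)).
F1: condition met.
F2: condition met.
F3: fails — 2R²1, 2R²1 but no w with 1R²w and 1=w.
F4: fails — 1R²0, 1R²1 but no w with 0R²w and 1=w.
Valid on: F1, F2.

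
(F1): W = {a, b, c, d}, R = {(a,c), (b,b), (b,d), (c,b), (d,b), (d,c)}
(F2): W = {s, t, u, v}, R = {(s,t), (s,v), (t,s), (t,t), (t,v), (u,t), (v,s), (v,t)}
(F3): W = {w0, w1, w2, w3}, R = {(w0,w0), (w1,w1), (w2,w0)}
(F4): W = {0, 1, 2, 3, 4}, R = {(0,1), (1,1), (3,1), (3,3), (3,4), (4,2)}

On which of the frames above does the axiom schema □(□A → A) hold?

(F3)

Frame correspondent (Sahlqvist): ∀x ∀y (Rxy → Ryy) — i.e. shift-reflexivity.
(F1): fails — Rdc but not Rcc.
(F2): fails — Rtv but not Rvv.
(F3): satisfies the condition.
(F4): fails — R34 but not R44.
Valid on: (F3).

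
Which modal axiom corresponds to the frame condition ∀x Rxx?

□s → s

This is reflexivity; the standard corresponding axiom is T: □s → s.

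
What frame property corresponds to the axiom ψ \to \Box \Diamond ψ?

Symmetry

This is the B axiom.
Its frame correspondent is symmetry — \forall x \forall y (Rxy \to Ryx).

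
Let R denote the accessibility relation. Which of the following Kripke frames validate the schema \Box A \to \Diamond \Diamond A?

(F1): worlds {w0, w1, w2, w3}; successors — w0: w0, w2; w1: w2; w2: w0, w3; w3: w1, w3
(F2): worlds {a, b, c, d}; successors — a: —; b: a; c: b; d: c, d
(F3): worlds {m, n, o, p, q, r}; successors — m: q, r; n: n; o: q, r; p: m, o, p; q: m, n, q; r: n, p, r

(F3)

Frame correspondent (Sahlqvist): \forall x \exists w (xRw \wedge x R^2 w) — i.e. a generalized confluence (Geach) condition.
(F1): fails — at w1 but no w with w1Rw and w1R²w.
(F2): fails — at a but no w with aRw and aR²w.
(F3): satisfies the condition.
Valid on: (F3).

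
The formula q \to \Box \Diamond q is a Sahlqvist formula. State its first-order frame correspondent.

Symmetry

Suppose q→□◇q is valid. Take Rxy and set V(q)={x}. Then q at x, so □◇q at x, so ◇q at y, so some z with Ryz has q; z=x, i.e. Ryx.
Conversely, any frame satisfying \forall x \forall y (Rxy \to Ryx) validates the schema.
So the correspondent is symmetry.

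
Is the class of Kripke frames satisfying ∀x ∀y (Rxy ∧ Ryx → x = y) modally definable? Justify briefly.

Not modally definable

Modal frame validity is preserved under surjective bounded morphisms.
The 8-cycle (worlds 0,1,2,3,4,5,6,7 with 0→1→2→3→4→5→6→7→0) is antisymmetric. Sending even-indexed worlds to a and odd-indexed worlds to b is a surjective bounded morphism onto the two-world frame with a↔b, which is not antisymmetric.
So no modal formula (or set of formulas) defines exactly the antisymmetric frames.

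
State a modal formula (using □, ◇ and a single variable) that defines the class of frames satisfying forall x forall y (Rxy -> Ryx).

The condition is symmetry. The B schema s → □◇s defines it.
Suppose s→□◇s is valid. Take Rxy and set V(s)={x}. Then s at x, so □◇s at x, so ◇s at y, so some z with Ryz has s; z=x, i.e. Ryx.

s → □◇s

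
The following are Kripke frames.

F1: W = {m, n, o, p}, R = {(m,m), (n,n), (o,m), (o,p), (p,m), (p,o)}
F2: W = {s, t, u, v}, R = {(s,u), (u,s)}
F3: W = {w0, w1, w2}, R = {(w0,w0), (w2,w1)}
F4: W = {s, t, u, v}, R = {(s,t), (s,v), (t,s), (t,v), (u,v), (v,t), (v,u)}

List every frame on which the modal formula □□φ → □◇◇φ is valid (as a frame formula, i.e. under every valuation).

F1

This is the axiom for a generalized confluence (Geach) condition; its first-order frame correspondent is ∀x ∀z (xRz → ∃w (xR²w ∧ zR²w)).
F1: satisfies the condition.
F2: fails — sRu but no w with sR²w and uR²w.
F3: fails — w2Rw1 but no w with w2R²w and w1R²w.
F4: fails — uRv but no w with uR²w and vR²w.
Valid on: F1.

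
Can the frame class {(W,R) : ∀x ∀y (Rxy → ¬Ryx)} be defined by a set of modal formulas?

If a class were modally definable it would be closed under surjective bounded morphisms (Goldblatt–Thomason).
The 3-cycle (worlds w0,w1,w2 with w0→w1→w2→w0) is asymmetric. Mapping every world to a single reflexive point • is a surjective bounded morphism, and the reflexive point is not asymmetric (R•• but asymmetry requires ¬R••).
Hence asymmetry is not modally definable.

No — not modally definable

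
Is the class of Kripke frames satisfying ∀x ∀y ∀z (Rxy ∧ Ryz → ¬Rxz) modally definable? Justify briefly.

Modal frame validity is preserved under surjective bounded morphisms.
The 3-cycle (worlds w0,w1,w2 with w0→w1→w2→w0) is intransitive. Mapping every world to a single reflexive point • is a surjective bounded morphism; the reflexive point is not intransitive (R••∧R•• but R••).
So no modal formula (or set of formulas) defines exactly the intransitive frames.

Not definable by any modal formula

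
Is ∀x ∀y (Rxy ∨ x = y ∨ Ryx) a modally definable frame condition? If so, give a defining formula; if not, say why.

Not definable by any modal formula

If a class were modally definable it would be closed under disjoint unions (Goldblatt–Thomason).
Take 2 disjoint single-world reflexive frames: each is trivially connected, but their disjoint union has 2 worlds with no edge between distinct components, so it is not connected.
So the class is not modally definable.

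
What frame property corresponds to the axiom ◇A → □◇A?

The Euclidean property

Suppose ◇A→□◇A is valid. Take Rxy, Rxz and set V(A)={y}. Then ◇A at x, so □◇A at x, so ◇A at z, so some w with Rzw has A; w=y, i.e. Rzy. By symmetry of the argument, Ryz.
Conversely, any frame satisfying ∀x ∀y ∀z (Rxy ∧ Rxz → Ryz) validates the schema.
So the correspondent is the Euclidean property.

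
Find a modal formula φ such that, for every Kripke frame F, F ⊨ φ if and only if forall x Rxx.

□s → s

The condition is reflexivity. The T schema □s → s defines it.
Suppose □s→s is valid. At any x set V(s)={w : Rxw}. Then □s holds at x, so s holds at x, i.e. Rxx.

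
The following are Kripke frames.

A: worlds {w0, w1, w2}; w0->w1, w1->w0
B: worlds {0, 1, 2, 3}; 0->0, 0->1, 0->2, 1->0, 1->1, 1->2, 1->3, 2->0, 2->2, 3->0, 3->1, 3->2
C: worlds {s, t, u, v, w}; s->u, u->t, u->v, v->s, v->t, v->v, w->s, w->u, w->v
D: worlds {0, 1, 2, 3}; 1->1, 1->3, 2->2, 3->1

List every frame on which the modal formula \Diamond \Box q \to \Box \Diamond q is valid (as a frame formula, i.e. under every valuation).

A, B, D

This is the axiom for convergence; its first-order frame correspondent is \forall x \forall y \forall z (Rxy \wedge Rxz \to \exists w (Ryw \wedge Rzw)).
A: holds.
B: holds.
C: fails — Ruv and Rut but v and t have no common successor.
D: holds.
Valid on: A, B, D.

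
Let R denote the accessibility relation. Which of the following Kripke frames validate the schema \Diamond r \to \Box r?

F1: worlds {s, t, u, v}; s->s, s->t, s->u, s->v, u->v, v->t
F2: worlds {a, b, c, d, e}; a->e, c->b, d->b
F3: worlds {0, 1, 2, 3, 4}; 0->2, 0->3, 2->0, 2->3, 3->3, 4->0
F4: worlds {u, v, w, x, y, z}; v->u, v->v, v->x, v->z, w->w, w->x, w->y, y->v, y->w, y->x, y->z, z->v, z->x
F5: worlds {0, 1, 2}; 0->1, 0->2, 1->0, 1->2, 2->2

The schema corresponds to partial functionality: \forall x \forall y \forall z (Rxy \wedge Rxz \to y = z).
F1: fails — s sees both s and t.
F2: holds.
F3: fails — 0 sees both 2 and 3.
F4: fails — v sees both u and v.
F5: fails — 0 sees both 1 and 2.
Valid on: F2.

F2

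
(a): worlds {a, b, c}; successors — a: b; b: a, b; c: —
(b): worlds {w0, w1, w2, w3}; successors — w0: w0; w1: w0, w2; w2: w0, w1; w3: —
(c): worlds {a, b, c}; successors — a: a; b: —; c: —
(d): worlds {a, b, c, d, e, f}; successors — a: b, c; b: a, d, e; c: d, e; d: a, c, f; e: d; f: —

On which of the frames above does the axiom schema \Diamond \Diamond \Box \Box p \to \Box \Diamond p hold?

Frame correspondent (Sahlqvist): \forall x \forall y \forall z ((x R^2 y \wedge xRz) \to \exists w (y R^2 w \wedge zRw)) — i.e. a generalized confluence (Geach) condition.
(a): ✓.
(b): ✓.
(c): ✓.
(d): fails — aR²e, aRc but no w with eR²w and cRw.
Valid on: (a), (b), (c).

(a), (b), (c)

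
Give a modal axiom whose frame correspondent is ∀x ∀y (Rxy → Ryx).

The condition is symmetry. The B schema r → □◇r defines it.
Suppose r→□◇r is valid. Take Rxy and set V(r)={x}. Then r at x, so □◇r at x, so ◇r at y, so some z with Ryz has r; z=x, i.e. Ryx.

r → □◇r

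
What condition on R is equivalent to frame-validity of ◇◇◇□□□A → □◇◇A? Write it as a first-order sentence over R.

This is a Sahlqvist (Geach-type) schema ◇^3□^3A → □^1◇^2A.
Minimal-valuation argument: fix x; take any y with xR^3y and any z with xR^1z. Set V(A) to the set of worlds R-reachable from y in exactly 3 steps. Then □^3A holds at y, so the antecedent holds at x; validity forces ◇^2A at z, giving a w with zR^2w and yR^3w.
First-order correspondent: ∀x ∀y ∀z ((xR³y ∧ xRz) → ∃w (yR³w ∧ zR²w)).

∀x ∀y ∀z ((xR³y ∧ xRz) → ∃w (yR³w ∧ zR²w))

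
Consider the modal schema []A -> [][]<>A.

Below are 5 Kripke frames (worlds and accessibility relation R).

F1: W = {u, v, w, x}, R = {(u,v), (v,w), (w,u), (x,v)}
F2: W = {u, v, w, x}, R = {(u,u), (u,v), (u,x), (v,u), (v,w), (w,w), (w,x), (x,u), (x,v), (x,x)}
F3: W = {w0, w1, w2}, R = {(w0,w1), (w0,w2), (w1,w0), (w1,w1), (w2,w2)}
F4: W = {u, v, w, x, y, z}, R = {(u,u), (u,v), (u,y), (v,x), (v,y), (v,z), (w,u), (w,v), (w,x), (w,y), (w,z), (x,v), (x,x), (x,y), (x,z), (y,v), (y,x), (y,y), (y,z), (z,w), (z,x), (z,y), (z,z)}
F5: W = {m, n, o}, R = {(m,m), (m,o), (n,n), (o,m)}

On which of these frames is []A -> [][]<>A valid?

Frame correspondent (Sahlqvist): forall x forall z (x R^2 z -> exists w (xRw & zRw)) — i.e. a generalized confluence (Geach) condition.
F1: fails — uR²w but no t with uRt and wRt.
F2: holds.
F3: fails — w1R²w2 but no w with w1Rw and w2Rw.
F4: holds.
F5: holds.
Valid on: F2, F4, F5.

F2, F4, F5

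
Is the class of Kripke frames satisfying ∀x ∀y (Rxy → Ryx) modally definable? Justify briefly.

Yes: it is symmetry, defined by the B schema r → □◇r.

Definable; r → □◇r defines it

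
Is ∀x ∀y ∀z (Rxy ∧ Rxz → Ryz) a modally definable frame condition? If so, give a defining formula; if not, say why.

This is a Sahlqvist condition; the 5 axiom ◇p → □◇p defines it.

Yes, by ◇p → □◇p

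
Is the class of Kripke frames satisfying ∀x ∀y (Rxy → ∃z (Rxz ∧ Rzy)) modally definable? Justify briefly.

Yes: it is density, defined by the C4 schema □□p → □p.

Yes — defined by □□p → □p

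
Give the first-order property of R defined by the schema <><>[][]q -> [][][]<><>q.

forall x forall y forall z ((x R^2 y & x R^3 z) -> exists w (y R^2 w & z R^2 w))

This is a Sahlqvist (Geach-type) schema ◇^2□^2q → □^3◇^2q.
Minimal-valuation argument: fix x; take any y with xR^2y and any z with xR^3z. Set V(q) to the set of worlds R-reachable from y in exactly 2 steps. Then □^2q holds at y, so the antecedent holds at x; validity forces ◇^2q at z, giving a w with zR^2w and yR^2w.
First-order correspondent: forall x forall y forall z ((x R^2 y & x R^3 z) -> exists w (y R^2 w & z R^2 w)).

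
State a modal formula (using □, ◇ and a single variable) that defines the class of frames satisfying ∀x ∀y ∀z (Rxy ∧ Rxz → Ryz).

A defining formula is ◇p → □◇p (the 5 axiom).
Suppose ◇p→□◇p is valid. Take Rxy, Rxz and set V(p)={y}. Then ◇p at x, so □◇p at x, so ◇p at z, so some w with Rzw has p; w=y, i.e. Rzy. By symmetry of the argument, Ryz.

◇p → □◇p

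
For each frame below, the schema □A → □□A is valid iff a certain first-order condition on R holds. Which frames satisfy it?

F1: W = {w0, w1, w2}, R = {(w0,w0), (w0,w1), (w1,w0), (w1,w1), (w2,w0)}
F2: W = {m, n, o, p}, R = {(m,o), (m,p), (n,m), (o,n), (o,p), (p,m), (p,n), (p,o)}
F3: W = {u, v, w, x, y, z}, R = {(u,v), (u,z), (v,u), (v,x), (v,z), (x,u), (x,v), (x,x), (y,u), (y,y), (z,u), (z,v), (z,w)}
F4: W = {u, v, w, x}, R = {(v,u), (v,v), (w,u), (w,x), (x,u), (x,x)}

Frame correspondent (Sahlqvist): ∀x ∀y ∀z (Rxy ∧ Ryz → Rxz) — i.e. transitivity.
F1: fails — Rw2w0 and Rw0w1 but not Rw2w1.
F2: fails — Ron and Rnm but not Rom.
F3: fails — Ruv and Rvu but not Ruu.
F4: ✓.

F4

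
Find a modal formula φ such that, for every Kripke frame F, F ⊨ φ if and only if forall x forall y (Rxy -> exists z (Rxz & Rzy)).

The condition is density. The C4 schema □□p → □p defines it.
Suppose □□p→□p is valid. Take Rxy and set V(p)={w : xR²w}. Then □□p at x, so □p at x, so p at y, i.e. ∃z(Rxz∧Rzy).

□□p → □p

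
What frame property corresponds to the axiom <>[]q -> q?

symmetry: forall x forall y (Rxy -> Ryx)

Equivalently (dual form): q → □◇q.
Suppose q→□◇q is valid. Take Rxy and set V(q)={x}. Then q at x, so □◇q at x, so ◇q at y, so some z with Ryz has q; z=x, i.e. Ryx.
Conversely, on a frame with symmetry the schema holds at every world under every valuation.
So the correspondent is symmetry.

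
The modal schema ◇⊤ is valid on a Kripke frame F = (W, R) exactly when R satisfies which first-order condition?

seriality: ∀x ∃y Rxy

This is a form of the D axiom.
It corresponds to seriality: ∀x ∃y Rxy.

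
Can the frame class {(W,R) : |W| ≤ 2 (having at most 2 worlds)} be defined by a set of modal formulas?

Modal frame validity is preserved under disjoint unions.
Any modal formula valid on each of 3 disjoint one-world frames is valid on their disjoint union (validity is preserved under disjoint unions). Each one-world frame has |W|=1≤2, but the union has |W|=3.
Hence having at most 2 worlds is not modally definable.

Not modally definable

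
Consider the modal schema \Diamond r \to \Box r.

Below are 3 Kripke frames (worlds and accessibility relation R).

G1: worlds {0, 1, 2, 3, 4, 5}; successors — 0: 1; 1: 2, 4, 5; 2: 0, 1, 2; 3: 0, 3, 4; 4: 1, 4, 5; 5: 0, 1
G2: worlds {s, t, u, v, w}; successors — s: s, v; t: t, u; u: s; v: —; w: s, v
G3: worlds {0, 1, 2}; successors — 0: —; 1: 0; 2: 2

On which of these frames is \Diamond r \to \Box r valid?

Frame correspondent (Sahlqvist): \forall x \forall y \forall z (Rxy \wedge Rxz \to y = z) — i.e. partial functionality.
G1: fails — 1 sees both 2 and 4.
G2: fails — s sees both s and v.
G3: ✓.
Valid on: G3.

G3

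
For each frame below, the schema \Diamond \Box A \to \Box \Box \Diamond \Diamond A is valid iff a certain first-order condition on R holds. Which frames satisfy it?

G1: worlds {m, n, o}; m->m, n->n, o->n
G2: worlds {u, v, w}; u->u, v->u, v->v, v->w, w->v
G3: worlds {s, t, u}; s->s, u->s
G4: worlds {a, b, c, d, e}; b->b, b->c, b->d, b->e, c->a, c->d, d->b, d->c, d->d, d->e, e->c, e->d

G1, G3

The schema corresponds to a generalized confluence (Geach) condition: \forall x \forall y \forall z ((xRy \wedge x R^2 z) \to \exists w (yRw \wedge z R^2 w)).
G1: ✓.
G2: fails — vRw, vR²u but no t with wRt and uR²t.
G3: ✓.
G4: fails — bRb, bR²a but no w with bRw and aR²w.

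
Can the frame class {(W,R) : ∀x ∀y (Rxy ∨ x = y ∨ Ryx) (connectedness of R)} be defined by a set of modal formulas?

Not modally definable

If a class were modally definable it would be closed under disjoint unions (Goldblatt–Thomason).
Take 2 disjoint single-world reflexive frames: each is trivially connected, but their disjoint union has 2 worlds with no edge between distinct components, so it is not connected.
So the class is not modally definable.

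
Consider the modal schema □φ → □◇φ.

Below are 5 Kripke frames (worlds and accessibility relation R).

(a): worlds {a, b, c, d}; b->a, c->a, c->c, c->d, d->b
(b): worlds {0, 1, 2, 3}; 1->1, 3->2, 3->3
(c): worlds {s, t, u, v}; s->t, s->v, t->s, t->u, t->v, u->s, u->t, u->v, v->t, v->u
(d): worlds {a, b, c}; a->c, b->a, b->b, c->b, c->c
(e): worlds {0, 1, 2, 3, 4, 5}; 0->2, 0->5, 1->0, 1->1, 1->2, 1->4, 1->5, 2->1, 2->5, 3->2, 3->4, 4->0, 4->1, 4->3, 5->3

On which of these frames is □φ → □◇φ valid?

Frame correspondent (Sahlqvist): ∀x ∀z (xRz → ∃w (xRw ∧ zRw)) — i.e. a generalized confluence (Geach) condition.
(a): fails — bRa but no w with bRw and aRw.
(b): fails — 3R2 but no w with 3Rw and 2Rw.
(c): ✓.
(d): fails — bRa but no w with bRw and aRw.
(e): fails — 0R5 but no w with 0Rw and 5Rw.

(c)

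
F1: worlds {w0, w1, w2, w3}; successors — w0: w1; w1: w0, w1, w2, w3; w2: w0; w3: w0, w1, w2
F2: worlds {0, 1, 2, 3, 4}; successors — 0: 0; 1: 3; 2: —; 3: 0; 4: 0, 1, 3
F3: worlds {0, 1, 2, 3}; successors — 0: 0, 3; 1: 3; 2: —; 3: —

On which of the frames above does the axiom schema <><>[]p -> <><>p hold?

F1, F2

The schema corresponds to a generalized confluence (Geach) condition: forall x forall y (x R^2 y -> exists w (yRw & x R^2 w)).
F1: ✓.
F2: ✓.
F3: fails — 0R²3 but no w with 3Rw and 0R²w.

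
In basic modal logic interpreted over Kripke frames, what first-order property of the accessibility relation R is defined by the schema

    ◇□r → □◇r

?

Suppose ◇□r→□◇r is valid. Take Rxy, Rxz and set V(r)={w : Ryw}. Then □r at y so ◇□r at x, so □◇r at x, so ◇r at z, giving w with Rzw and Ryw.
Conversely, on a frame with convergence the schema holds at every world under every valuation.
So the correspondent is convergence.

convergence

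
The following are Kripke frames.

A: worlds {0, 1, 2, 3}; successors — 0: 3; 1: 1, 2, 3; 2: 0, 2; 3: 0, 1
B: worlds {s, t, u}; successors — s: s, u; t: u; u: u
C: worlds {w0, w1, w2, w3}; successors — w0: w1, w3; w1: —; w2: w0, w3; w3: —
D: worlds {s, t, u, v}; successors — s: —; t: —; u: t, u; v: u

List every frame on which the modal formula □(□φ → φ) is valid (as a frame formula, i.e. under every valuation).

Frame correspondent (Sahlqvist): ∀x ∀y (Rxy → Ryy) — i.e. shift-reflexivity.
A: fails — R20 but not R00.
B: condition met.
C: fails — Rw0w1 but not Rw1w1.
D: fails — Rut but not Rtt.

B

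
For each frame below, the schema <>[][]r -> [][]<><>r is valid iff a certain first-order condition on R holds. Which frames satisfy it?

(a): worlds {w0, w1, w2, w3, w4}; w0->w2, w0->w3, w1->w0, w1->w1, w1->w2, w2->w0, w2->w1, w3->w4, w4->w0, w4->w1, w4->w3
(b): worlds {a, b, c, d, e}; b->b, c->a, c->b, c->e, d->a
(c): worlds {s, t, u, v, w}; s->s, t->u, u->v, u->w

The schema corresponds to a generalized confluence (Geach) condition: forall x forall y forall z ((xRy & x R^2 z) -> exists w (y R^2 w & z R^2 w)).
(a): holds.
(b): fails — cRa, cR²b but no w with aR²w and bR²w.
(c): fails — tRu, tR²v but no w* with uR²w* and vR²w*.
Valid on: (a).

(a)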